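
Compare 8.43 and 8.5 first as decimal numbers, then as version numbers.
As decimals: 8.43 < 8.5. As versions: v8.43 > v8.5 (minor version 43 > 5).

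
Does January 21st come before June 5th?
Yes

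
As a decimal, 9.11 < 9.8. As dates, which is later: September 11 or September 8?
September 11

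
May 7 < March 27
False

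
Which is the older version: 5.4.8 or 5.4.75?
5.4.8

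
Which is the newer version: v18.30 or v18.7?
v18.30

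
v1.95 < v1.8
False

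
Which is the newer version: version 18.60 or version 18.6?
version 18.60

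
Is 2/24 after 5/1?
No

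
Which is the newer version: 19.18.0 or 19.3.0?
19.18.0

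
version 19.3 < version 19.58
True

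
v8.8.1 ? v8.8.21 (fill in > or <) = <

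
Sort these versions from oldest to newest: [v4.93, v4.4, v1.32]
[v1.32, v4.4, v4.93]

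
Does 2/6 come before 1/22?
No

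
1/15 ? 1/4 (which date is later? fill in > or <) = >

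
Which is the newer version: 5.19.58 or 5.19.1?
5.19.58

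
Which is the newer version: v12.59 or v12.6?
v12.59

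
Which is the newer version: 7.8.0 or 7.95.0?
7.95.0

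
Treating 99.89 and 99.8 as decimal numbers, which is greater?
99.89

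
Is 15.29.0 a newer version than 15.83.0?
No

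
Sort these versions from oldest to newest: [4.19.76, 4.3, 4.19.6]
[4.3, 4.19.6, 4.19.76]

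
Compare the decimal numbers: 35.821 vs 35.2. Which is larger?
35.821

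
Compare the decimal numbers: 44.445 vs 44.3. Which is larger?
44.445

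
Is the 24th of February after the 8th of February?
Yes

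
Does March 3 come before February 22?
No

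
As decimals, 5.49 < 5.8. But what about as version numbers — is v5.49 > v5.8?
True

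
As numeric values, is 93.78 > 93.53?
True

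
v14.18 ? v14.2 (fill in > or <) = >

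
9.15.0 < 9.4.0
False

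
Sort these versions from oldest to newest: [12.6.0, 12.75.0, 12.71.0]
[12.6.0, 12.71.0, 12.75.0]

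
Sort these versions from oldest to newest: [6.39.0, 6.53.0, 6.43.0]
[6.39.0, 6.43.0, 6.53.0]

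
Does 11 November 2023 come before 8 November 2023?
No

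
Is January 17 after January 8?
Yes. Day 17 comes after day 8 in January — this is a date comparison, not a decimal one (the decimal 1.17 would be smaller than 1.8).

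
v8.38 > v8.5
True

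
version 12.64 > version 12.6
True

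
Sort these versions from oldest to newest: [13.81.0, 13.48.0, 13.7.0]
[13.7.0, 13.48.0, 13.81.0]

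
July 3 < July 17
True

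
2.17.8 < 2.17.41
True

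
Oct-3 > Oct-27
False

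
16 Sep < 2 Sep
False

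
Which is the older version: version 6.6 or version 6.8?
version 6.6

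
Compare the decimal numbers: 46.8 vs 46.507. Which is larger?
46.8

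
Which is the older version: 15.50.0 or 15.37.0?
15.37.0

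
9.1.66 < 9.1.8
False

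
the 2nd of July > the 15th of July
False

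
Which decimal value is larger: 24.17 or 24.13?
24.17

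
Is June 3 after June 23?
No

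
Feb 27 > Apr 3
False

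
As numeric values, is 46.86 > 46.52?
True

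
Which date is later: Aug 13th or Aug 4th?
Aug 13th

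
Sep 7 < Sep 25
True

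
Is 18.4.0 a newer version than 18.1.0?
Yes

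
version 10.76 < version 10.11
False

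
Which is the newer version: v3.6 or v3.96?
v3.96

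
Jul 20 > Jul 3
True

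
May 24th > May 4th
True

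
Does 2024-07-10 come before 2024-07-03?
No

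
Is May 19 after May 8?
Yes. Day 19 comes after day 8 in May — this is a date comparison, not a decimal one (the decimal 5.19 would be smaller than 5.8).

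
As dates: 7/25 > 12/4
False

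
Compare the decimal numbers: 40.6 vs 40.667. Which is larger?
40.667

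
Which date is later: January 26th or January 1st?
January 26th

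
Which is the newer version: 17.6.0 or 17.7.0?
17.7.0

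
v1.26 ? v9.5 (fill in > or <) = <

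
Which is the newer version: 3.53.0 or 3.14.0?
3.53.0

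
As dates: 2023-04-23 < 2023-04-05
False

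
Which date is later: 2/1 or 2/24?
2/24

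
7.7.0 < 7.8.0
True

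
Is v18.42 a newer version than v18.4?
Yes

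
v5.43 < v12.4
True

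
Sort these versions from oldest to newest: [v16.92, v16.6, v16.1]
[v16.1, v16.6, v16.92]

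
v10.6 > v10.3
True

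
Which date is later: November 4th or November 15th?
November 15th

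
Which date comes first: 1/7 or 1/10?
1/7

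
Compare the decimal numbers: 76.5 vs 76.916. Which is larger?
76.916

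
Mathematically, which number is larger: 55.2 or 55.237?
55.237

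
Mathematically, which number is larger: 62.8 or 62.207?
62.8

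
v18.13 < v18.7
False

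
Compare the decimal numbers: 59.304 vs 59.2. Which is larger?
59.304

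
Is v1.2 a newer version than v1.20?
No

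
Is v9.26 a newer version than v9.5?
Yes. Version numbers are compared segment by segment as integers, not as decimals: minor version 26 > 5, so v9.26 > v9.5 (even though the decimal 9.26 < 9.5).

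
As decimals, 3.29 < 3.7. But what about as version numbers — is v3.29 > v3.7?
True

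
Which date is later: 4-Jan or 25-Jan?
25-Jan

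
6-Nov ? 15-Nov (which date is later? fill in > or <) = <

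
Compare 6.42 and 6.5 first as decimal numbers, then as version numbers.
As decimals: 6.42 < 6.5. As versions: v6.42 > v6.5 (minor version 42 > 5).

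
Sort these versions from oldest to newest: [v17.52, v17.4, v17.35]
[v17.4, v17.35, v17.52]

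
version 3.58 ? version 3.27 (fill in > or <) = >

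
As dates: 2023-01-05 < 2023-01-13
True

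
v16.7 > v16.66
False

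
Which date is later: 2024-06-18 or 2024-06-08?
2024-06-18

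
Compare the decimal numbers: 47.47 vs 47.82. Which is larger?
47.82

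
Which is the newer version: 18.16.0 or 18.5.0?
18.16.0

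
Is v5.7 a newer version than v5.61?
No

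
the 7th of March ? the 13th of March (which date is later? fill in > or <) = <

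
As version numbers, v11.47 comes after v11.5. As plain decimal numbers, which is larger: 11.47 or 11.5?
11.5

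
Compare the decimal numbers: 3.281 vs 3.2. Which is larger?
3.281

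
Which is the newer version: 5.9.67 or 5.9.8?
5.9.67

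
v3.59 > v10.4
False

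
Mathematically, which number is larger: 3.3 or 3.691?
3.691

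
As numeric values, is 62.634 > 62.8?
False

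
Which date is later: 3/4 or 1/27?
3/4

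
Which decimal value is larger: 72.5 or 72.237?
72.5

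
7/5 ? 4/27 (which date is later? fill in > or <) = >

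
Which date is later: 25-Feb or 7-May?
7-May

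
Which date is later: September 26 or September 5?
September 26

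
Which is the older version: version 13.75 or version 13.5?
version 13.5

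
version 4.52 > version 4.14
True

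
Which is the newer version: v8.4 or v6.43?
v8.4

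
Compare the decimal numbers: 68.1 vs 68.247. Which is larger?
68.247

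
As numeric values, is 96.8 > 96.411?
True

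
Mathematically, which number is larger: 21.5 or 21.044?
21.5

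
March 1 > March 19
False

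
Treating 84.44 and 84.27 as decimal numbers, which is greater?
84.44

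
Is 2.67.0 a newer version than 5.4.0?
No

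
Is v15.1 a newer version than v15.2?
No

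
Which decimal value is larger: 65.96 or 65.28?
65.96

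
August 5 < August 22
True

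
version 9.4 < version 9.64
True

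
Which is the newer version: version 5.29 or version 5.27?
version 5.29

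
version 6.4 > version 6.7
False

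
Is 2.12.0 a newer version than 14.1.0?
No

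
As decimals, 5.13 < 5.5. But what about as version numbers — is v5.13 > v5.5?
True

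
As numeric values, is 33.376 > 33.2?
True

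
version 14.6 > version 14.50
False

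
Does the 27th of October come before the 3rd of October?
No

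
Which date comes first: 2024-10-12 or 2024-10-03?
2024-10-03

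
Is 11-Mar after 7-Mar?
Yes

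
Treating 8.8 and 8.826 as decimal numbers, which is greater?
8.826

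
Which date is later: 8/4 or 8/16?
8/16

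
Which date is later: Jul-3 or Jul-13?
Jul-13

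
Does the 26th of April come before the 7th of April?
No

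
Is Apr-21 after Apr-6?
Yes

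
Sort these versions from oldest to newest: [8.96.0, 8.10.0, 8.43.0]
[8.10.0, 8.43.0, 8.96.0]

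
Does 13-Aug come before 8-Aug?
No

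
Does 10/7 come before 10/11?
Yes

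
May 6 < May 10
True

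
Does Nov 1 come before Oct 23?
No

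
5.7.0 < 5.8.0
True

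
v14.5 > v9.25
True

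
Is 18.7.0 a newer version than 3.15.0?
Yes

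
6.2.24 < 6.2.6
False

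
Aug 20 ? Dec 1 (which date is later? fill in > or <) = <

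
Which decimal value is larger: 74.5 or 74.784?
74.784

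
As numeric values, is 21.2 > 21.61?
False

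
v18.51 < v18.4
False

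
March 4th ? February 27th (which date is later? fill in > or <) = >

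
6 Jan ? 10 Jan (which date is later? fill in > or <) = <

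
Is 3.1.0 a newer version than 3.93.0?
No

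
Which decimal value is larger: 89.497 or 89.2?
89.497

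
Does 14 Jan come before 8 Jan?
No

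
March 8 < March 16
True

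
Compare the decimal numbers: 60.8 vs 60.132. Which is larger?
60.8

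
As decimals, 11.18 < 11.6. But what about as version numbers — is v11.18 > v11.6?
True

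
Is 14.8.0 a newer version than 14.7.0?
Yes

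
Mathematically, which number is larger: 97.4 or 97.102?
97.4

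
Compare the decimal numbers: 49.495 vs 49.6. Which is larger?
49.6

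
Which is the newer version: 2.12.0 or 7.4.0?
7.4.0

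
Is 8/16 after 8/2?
Yes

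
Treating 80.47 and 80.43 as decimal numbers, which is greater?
80.47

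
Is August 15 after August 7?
Yes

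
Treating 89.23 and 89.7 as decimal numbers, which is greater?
89.7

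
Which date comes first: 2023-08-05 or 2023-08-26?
2023-08-05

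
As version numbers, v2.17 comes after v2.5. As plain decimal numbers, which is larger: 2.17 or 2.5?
2.5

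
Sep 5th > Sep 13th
False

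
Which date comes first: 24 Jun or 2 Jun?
2 Jun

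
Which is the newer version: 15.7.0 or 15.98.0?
15.98.0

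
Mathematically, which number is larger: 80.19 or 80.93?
80.93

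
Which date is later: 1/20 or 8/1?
8/1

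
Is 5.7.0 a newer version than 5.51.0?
No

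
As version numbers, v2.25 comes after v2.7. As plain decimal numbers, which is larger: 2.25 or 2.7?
2.7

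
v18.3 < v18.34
True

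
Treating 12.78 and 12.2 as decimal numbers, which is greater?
12.78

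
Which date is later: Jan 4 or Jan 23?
Jan 23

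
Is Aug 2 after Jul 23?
Yes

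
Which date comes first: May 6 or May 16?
May 6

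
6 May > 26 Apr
True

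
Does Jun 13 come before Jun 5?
No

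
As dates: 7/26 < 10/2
True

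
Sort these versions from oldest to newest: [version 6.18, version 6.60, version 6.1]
[version 6.1, version 6.18, version 6.60]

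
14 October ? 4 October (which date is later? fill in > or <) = >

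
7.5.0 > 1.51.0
True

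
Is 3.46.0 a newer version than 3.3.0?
Yes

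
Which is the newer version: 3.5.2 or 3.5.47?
3.5.47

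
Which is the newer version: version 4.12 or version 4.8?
version 4.12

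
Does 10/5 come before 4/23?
No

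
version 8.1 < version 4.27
False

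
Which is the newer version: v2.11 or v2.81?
v2.81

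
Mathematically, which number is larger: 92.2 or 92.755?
92.755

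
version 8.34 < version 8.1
False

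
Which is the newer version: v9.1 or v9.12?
v9.12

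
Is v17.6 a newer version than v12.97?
Yes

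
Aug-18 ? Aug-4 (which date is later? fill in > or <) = >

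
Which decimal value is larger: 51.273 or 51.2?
51.273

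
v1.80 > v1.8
True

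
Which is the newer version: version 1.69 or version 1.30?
version 1.69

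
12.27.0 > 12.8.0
True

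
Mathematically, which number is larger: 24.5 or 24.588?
24.588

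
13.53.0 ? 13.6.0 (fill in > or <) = >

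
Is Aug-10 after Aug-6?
Yes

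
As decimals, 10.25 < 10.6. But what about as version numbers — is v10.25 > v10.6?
True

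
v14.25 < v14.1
False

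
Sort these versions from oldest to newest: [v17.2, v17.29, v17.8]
[v17.2, v17.8, v17.29]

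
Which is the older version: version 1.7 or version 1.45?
version 1.7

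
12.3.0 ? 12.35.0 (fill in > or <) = <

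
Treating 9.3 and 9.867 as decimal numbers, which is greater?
9.867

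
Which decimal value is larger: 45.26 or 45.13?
45.26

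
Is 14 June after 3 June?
Yes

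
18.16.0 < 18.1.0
False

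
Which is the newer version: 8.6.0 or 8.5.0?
8.6.0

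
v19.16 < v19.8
False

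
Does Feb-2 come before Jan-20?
No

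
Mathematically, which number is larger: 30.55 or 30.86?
30.86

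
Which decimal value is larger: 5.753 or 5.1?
5.753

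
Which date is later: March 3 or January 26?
March 3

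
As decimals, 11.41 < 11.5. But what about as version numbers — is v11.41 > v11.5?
True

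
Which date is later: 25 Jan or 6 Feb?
6 Feb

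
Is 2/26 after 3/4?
No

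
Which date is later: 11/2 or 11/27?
11/27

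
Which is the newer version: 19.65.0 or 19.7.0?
19.65.0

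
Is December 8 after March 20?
Yes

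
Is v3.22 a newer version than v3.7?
Yes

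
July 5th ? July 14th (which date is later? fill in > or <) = <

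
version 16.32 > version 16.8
True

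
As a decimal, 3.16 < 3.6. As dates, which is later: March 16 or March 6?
March 16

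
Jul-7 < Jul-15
True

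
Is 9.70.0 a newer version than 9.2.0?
Yes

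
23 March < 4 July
True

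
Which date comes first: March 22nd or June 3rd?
March 22nd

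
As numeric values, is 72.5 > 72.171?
True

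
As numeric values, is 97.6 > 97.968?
False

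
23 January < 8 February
True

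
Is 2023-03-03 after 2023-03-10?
No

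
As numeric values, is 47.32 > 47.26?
True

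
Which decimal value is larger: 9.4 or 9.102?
9.4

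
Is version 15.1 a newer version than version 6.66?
Yes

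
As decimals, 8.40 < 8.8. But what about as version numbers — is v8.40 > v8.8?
True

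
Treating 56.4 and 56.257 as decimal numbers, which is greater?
56.4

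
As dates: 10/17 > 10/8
True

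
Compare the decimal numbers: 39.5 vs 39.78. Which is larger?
39.78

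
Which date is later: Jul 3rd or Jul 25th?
Jul 25th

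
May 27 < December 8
True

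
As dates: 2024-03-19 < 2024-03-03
False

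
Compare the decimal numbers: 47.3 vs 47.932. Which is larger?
47.932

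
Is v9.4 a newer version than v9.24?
No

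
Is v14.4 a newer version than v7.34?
Yes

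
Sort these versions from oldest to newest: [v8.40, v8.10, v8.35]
[v8.10, v8.35, v8.40]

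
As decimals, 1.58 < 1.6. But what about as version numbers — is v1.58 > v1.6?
True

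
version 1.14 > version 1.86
False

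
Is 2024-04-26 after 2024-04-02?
Yes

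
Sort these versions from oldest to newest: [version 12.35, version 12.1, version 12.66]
[version 12.1, version 12.35, version 12.66]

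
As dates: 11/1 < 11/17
True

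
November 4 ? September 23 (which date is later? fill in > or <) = >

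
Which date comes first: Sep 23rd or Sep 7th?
Sep 7th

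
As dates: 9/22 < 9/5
False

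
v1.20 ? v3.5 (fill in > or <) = <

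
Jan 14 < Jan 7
False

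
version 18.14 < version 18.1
False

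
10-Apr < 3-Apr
False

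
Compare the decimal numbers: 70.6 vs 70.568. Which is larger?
70.6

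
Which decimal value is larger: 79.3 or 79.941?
79.941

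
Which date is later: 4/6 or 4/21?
4/21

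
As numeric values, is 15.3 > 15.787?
False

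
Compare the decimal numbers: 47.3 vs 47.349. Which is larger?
47.349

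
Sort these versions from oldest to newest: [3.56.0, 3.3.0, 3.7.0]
[3.3.0, 3.7.0, 3.56.0]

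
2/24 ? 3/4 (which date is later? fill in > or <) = <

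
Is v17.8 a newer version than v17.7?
Yes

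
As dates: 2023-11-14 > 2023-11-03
True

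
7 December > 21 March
True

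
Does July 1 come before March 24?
No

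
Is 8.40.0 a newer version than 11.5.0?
No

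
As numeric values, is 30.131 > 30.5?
False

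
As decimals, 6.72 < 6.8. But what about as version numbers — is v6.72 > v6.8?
True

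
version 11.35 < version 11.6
False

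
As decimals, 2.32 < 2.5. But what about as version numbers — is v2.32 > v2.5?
True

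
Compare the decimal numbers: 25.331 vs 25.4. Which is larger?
25.4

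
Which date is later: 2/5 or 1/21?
2/5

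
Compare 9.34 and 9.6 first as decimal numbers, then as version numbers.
As decimals: 9.34 < 9.6. As versions: v9.34 > v9.6 (minor version 34 > 6).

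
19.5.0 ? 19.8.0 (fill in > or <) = <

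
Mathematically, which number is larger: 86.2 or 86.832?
86.832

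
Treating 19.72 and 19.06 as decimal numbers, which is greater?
19.72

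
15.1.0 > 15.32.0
False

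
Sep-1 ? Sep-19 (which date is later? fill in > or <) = <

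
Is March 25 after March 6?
Yes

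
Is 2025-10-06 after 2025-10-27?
No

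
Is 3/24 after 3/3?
Yes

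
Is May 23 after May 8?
Yes. Day 23 comes after day 8 in May — this is a date comparison, not a decimal one (the decimal 5.23 would be smaller than 5.8).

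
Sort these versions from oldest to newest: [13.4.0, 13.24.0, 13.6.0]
[13.4.0, 13.6.0, 13.24.0]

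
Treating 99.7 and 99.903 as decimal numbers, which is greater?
99.903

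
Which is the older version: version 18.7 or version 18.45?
version 18.7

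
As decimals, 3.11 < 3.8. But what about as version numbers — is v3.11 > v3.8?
True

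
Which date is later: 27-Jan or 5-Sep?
5-Sep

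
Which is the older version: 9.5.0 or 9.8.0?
9.5.0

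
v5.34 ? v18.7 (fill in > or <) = <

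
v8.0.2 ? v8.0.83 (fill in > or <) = <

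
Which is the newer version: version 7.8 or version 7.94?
version 7.94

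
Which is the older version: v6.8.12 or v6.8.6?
v6.8.6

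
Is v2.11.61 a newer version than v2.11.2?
Yes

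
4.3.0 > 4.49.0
False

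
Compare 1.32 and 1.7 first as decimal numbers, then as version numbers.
As decimals: 1.32 < 1.7. As versions: v1.32 > v1.7 (minor version 32 > 7).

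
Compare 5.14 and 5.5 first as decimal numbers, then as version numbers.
As decimals: 5.14 < 5.5. As versions: v5.14 > v5.5 (minor version 14 > 5).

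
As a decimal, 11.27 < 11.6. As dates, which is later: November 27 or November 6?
November 27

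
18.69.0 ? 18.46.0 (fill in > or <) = >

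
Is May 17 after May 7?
Yes. Day 17 comes after day 7 in May — this is a date comparison, not a decimal one (the decimal 5.17 would be smaller than 5.7).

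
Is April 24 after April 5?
Yes. Day 24 comes after day 5 in April — this is a date comparison, not a decimal one (the decimal 4.24 would be smaller than 4.5).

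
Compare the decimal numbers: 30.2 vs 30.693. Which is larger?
30.693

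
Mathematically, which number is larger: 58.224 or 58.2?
58.224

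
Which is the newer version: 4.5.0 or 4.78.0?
4.78.0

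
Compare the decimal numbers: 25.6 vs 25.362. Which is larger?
25.6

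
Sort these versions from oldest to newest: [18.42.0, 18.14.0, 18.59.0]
[18.14.0, 18.42.0, 18.59.0]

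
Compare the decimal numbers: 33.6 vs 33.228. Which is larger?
33.6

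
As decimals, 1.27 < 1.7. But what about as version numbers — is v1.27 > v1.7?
True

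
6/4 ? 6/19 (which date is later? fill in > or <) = <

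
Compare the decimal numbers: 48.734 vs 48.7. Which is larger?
48.734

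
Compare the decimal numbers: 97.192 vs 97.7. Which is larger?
97.7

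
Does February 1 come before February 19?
Yes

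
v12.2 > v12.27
False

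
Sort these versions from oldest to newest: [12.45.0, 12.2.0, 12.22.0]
[12.2.0, 12.22.0, 12.45.0]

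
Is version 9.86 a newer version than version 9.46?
Yes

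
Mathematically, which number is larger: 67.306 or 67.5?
67.5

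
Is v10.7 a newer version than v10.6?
Yes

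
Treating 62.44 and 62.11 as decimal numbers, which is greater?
62.44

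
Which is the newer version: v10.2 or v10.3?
v10.3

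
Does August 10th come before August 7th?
No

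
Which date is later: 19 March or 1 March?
19 March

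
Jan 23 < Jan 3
False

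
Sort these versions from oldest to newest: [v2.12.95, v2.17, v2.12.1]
[v2.12.1, v2.12.95, v2.17]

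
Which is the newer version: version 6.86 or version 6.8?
version 6.86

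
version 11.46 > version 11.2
True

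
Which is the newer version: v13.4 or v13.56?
v13.56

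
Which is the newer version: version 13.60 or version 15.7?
version 15.7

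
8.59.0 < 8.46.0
False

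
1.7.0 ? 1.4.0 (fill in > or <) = >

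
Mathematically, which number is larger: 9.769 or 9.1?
9.769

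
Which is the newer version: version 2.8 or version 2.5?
version 2.8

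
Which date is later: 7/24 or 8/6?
8/6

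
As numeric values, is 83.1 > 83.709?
False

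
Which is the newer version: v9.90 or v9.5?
v9.90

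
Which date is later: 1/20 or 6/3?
6/3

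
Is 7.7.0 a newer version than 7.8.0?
No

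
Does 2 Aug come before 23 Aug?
Yes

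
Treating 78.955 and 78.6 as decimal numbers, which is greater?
78.955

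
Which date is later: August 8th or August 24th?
August 24th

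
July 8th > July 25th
False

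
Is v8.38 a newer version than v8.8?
Yes. Version numbers are compared segment by segment as integers, not as decimals: minor version 38 > 8, so v8.38 > v8.8 (even though the decimal 8.38 < 8.8).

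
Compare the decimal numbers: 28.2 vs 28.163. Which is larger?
28.2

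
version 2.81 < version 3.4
True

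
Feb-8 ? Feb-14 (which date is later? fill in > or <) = <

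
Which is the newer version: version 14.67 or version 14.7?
version 14.67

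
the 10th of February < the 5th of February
False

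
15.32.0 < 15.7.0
False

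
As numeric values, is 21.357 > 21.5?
False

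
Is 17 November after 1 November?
Yes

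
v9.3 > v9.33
False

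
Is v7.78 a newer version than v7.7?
Yes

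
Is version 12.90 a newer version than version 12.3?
Yes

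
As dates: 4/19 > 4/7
True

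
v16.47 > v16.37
True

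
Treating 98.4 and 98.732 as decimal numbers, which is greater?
98.732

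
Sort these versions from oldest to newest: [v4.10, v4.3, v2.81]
[v2.81, v4.3, v4.10]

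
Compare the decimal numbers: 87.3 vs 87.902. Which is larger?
87.902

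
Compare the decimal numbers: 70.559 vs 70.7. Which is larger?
70.7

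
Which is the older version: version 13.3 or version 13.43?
version 13.3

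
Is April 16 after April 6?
Yes. Day 16 comes after day 6 in April — this is a date comparison, not a decimal one (the decimal 4.16 would be smaller than 4.6).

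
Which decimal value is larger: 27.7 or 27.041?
27.7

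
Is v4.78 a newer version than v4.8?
Yes. Version numbers are compared segment by segment as integers, not as decimals: minor version 78 > 8, so v4.78 > v4.8 (even though the decimal 4.78 < 4.8).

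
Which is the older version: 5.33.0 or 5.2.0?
5.2.0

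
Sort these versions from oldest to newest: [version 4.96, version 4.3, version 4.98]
[version 4.3, version 4.96, version 4.98]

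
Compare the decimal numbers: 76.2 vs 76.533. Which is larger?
76.533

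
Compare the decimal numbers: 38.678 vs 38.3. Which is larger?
38.678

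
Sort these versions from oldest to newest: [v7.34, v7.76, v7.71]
[v7.34, v7.71, v7.76]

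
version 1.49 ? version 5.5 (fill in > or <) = <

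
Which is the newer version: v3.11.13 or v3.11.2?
v3.11.13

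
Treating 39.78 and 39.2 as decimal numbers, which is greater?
39.78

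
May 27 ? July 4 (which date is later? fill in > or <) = <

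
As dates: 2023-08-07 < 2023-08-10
True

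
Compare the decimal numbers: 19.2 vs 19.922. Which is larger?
19.922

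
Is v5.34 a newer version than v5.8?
Yes. Version numbers are compared segment by segment as integers, not as decimals: minor version 34 > 8, so v5.34 > v5.8 (even though the decimal 5.34 < 5.8).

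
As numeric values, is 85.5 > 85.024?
True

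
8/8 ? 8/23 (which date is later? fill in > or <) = <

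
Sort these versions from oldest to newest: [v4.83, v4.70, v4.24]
[v4.24, v4.70, v4.83]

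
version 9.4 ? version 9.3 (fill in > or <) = >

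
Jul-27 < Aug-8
True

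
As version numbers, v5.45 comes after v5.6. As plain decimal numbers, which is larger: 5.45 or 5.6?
5.6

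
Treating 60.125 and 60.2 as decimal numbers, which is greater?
60.2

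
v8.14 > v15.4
False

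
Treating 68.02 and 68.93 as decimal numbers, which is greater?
68.93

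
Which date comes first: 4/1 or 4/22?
4/1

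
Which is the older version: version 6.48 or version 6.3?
version 6.3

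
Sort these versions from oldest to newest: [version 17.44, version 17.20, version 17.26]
[version 17.20, version 17.26, version 17.44]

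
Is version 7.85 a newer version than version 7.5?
Yes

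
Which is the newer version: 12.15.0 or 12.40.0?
12.40.0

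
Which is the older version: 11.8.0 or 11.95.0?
11.8.0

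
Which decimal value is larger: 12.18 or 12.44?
12.44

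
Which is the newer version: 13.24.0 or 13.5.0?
13.24.0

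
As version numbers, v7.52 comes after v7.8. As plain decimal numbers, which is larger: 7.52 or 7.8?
7.8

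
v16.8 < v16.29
True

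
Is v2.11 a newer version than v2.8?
Yes. Version numbers are compared segment by segment as integers, not as decimals: minor version 11 > 8, so v2.11 > v2.8 (even though the decimal 2.11 < 2.8).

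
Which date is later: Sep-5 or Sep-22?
Sep-22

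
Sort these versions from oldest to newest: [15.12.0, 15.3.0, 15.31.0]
[15.3.0, 15.12.0, 15.31.0]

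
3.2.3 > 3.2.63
False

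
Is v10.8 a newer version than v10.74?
No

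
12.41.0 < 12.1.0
False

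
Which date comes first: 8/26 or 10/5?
8/26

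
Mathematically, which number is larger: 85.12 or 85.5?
85.5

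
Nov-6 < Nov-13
True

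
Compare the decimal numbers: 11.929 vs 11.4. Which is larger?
11.929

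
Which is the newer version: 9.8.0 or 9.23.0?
9.23.0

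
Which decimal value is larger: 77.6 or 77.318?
77.6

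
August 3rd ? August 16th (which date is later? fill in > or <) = <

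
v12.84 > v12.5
True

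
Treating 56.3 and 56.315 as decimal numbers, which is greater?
56.315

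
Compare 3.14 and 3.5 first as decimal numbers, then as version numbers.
As decimals: 3.14 < 3.5. As versions: v3.14 > v3.5 (minor version 14 > 5).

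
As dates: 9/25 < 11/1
True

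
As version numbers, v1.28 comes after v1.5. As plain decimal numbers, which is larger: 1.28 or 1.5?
1.5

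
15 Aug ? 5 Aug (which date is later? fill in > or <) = >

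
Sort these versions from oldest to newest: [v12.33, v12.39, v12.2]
[v12.2, v12.33, v12.39]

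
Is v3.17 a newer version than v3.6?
Yes. Version numbers are compared segment by segment as integers, not as decimals: minor version 17 > 6, so v3.17 > v3.6 (even though the decimal 3.17 < 3.6).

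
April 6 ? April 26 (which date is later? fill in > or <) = <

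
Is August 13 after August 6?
Yes. Day 13 comes after day 6 in August — this is a date comparison, not a decimal one (the decimal 8.13 would be smaller than 8.6).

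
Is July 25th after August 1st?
No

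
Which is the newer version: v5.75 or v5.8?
v5.75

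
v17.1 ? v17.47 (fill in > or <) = <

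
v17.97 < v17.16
False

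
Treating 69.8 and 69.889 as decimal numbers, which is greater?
69.889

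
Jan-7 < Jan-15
True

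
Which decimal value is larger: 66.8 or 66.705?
66.8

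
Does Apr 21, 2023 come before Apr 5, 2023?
No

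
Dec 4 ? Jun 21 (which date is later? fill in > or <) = >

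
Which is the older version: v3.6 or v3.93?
v3.6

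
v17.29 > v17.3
True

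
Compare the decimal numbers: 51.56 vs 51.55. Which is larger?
51.56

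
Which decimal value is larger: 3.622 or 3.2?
3.622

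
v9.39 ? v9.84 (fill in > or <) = <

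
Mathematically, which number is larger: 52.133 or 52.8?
52.8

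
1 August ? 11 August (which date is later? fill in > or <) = <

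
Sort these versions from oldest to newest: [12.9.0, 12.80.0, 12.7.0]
[12.7.0, 12.9.0, 12.80.0]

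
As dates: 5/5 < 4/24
False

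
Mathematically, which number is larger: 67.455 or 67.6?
67.6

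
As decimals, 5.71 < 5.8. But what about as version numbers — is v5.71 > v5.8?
True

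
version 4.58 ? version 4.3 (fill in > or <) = >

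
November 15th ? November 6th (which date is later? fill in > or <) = >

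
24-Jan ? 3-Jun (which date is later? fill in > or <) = <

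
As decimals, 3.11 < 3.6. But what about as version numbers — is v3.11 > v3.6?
True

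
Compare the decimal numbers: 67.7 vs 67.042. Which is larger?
67.7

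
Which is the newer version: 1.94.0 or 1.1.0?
1.94.0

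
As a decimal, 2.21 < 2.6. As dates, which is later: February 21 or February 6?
February 21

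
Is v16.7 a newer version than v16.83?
No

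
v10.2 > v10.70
False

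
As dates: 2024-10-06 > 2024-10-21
False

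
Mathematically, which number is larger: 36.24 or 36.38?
36.38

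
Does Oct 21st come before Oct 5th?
No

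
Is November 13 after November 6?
Yes. Day 13 comes after day 6 in November — this is a date comparison, not a decimal one (the decimal 11.13 would be smaller than 11.6).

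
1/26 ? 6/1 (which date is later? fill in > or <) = <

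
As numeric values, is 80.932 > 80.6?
True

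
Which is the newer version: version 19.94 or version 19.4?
version 19.94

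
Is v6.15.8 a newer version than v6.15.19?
No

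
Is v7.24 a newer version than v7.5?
Yes. Version numbers are compared segment by segment as integers, not as decimals: minor version 24 > 5, so v7.24 > v7.5 (even though the decimal 7.24 < 7.5).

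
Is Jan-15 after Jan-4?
Yes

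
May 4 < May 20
True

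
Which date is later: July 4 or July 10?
July 10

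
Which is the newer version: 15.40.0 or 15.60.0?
15.60.0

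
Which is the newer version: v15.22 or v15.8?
v15.22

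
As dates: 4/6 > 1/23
True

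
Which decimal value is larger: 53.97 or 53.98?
53.98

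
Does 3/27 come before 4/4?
Yes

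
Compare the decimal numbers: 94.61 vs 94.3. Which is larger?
94.61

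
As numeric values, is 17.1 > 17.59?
False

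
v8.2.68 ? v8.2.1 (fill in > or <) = >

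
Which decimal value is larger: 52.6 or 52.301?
52.6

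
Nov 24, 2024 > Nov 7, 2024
True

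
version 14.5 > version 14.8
False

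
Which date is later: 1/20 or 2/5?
2/5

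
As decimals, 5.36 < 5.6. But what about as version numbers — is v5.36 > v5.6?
True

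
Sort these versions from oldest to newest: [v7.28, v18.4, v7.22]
[v7.22, v7.28, v18.4]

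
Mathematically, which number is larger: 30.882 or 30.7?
30.882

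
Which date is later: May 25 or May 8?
May 25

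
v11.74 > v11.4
True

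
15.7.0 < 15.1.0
False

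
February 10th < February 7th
False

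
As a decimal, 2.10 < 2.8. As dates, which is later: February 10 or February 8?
February 10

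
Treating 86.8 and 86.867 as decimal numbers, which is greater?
86.867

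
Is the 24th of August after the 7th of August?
Yes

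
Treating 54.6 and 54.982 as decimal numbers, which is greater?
54.982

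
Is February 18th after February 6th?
Yes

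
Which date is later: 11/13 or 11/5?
11/13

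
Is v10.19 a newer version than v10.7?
Yes. Version numbers are compared segment by segment as integers, not as decimals: minor version 19 > 7, so v10.19 > v10.7 (even though the decimal 10.19 < 10.7).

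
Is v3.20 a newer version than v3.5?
Yes. Version numbers are compared segment by segment as integers, not as decimals: minor version 20 > 5, so v3.20 > v3.5 (even though the decimal 3.20 < 3.5).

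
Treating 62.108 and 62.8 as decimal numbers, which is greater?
62.8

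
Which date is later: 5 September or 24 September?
24 September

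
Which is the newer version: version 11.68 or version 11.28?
version 11.68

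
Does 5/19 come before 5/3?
No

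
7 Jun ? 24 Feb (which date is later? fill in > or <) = >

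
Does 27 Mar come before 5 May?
Yes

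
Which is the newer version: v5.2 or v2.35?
v5.2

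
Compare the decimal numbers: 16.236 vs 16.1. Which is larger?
16.236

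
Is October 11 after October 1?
Yes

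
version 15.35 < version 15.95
True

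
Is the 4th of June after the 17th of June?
No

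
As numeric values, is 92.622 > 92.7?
False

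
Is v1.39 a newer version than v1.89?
No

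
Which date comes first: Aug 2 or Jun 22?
Jun 22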